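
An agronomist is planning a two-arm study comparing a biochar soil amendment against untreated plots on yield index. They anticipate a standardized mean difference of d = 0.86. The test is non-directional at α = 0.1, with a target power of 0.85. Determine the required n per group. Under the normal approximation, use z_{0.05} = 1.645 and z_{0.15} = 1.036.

For two independent groups with equal n: n = 2·((z_{α/2} + z_β) / d)².
z_{α/2} + z_β = 1.645 + 1.036 = 2.681.
n = 2 × (2.681 / 0.86)² = 2 × 3.117² = 2 × 9.72 = 19.4.
Round up to the next whole participant.

n = 20 per group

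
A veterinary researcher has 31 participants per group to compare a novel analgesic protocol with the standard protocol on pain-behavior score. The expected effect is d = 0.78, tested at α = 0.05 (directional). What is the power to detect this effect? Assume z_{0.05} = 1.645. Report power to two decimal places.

For two equal groups, power = Φ(d·√(n/2) − z_{α}).
d·√(n/2) = 0.78 × √(31/2) = 0.78 × 3.937 = 3.071.
z_β = 3.071 − 1.645 = 1.426.
Power = Φ(1.426) = 0.923.

power ≈ 0.92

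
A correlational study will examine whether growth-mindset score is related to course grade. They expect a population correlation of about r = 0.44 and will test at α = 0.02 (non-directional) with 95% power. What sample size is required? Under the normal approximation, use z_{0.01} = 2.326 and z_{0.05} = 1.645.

n = 74

Fisher's z: C = ½·ln((1+r)/(1−r)) = ½·ln(2.5714) = 0.4722.
n = ((z_{α/2} + z_β)/C)² + 3.
(2.326 + 1.645) / 0.4722 = 3.971 / 0.4722 = 8.410.
n = 8.410² + 3 = 70.72 + 3 = 73.7.
Round up.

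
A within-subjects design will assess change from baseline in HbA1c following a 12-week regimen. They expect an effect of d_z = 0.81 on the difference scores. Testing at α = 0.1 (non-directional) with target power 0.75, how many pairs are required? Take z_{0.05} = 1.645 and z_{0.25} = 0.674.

For a paired (one-sample on differences) test: n = ((z_{α/2} + z_β) / d)².
z_{α/2} + z_β = 1.645 + 0.674 = 2.319.
n = (2.319 / 0.81)² = 2.863² = 8.20.
Round up.

n = 9 pairs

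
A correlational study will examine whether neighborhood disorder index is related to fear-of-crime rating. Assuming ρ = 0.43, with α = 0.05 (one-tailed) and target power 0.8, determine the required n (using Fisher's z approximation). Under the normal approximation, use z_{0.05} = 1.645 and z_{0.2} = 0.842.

n = 33

Fisher's z: C = ½·ln((1+r)/(1−r)) = ½·ln(2.5088) = 0.4599.
n = ((z_{α} + z_β)/C)² + 3.
(1.645 + 0.842) / 0.4599 = 2.487 / 0.4599 = 5.408.
n = 5.408² + 3 = 29.24 + 3 = 32.2.
Round up.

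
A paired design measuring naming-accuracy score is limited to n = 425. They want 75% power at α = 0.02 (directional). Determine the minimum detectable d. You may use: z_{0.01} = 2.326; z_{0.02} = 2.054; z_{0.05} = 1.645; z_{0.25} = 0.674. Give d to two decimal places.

d_min ≈ 0.13

For a single sample (or paired design) of n = 425: d_min = (z_{α} + z_β)/√n.
z-sum = 2.054 + 0.674 = 2.728.
d_min = 2.728 / √425 = 2.728 / 20.616 = 0.132.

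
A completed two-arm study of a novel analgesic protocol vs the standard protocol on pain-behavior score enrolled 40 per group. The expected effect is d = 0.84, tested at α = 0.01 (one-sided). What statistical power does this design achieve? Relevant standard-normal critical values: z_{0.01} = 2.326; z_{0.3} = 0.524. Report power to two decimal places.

For two equal groups, power = Φ(d·√(n/2) − z_{α}).
d·√(n/2) = 0.84 × √(40/2) = 0.84 × 4.472 = 3.757.
z_β = 3.757 − 2.326 = 1.431.
Power = Φ(1.431) = 0.924.

power ≈ 0.92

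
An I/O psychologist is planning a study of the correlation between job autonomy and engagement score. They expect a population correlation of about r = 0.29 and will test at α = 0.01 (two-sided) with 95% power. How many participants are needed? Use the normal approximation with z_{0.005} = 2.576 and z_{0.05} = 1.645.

Fisher's z: C = ½·ln((1+r)/(1−r)) = ½·ln(1.8169) = 0.2986.
n = ((z_{α/2} + z_β)/C)² + 3.
(2.576 + 1.645) / 0.2986 = 4.221 / 0.2986 = 14.136.
n = 14.136² + 3 = 199.83 + 3 = 202.8.
Round up.

n = 203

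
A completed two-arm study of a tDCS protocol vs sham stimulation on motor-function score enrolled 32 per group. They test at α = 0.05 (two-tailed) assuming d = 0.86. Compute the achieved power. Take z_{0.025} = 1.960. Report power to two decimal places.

For two equal groups, power = Φ(d·√(n/2) − z_{α/2}).
d·√(n/2) = 0.86 × √(32/2) = 0.86 × 4.000 = 3.440.
z_β = 3.440 − 1.960 = 1.480.
Power = Φ(1.480) = 0.931.

power ≈ 0.93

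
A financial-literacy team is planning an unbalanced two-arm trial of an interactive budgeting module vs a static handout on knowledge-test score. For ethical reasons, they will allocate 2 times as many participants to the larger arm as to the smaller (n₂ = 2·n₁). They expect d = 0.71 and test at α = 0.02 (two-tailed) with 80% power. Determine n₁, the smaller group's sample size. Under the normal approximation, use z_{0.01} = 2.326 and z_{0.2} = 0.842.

With allocation ratio k = n₂/n₁ = 2, Var(x̄₁−x̄₂) = σ²(1/n₁ + 1/(k·n₁)) = σ²·(k+1)/(k·n₁).
So n₁ = (1 + 1/k)·((z_{α/2} + z_β)/d)² = 1.500 × (3.168/0.71)².
n₁ = 1.500 × 19.91 = 29.9.
Round up: n₁ = 30, giving n₂ = 2 × 30 = 60.

n₁ = 30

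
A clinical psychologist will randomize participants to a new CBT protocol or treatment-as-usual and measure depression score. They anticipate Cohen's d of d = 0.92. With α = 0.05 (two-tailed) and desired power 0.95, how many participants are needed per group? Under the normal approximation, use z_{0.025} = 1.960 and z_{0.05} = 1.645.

n = 31 per group

For two independent groups with equal n: n = 2·((z_{α/2} + z_β) / d)².
z_{α/2} + z_β = 1.960 + 1.645 = 3.605.
n = 2 × (3.605 / 0.92)² = 2 × 3.918² = 2 × 15.35 = 30.7.
Round up to the next whole participant.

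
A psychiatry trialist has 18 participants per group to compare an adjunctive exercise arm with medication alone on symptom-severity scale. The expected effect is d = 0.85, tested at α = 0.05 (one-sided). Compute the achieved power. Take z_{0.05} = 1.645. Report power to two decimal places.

For two equal groups, power = Φ(d·√(n/2) − z_{α}).
d·√(n/2) = 0.85 × √(18/2) = 0.85 × 3.000 = 2.550.
z_β = 2.550 − 1.645 = 0.905.
Power = Φ(0.905) = 0.817.

power ≈ 0.82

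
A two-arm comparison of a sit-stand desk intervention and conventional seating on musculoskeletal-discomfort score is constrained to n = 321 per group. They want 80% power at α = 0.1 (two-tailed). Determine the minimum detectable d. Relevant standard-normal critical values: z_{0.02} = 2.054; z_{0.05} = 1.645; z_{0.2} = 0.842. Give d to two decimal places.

For two independent groups of n = 321 each: d_min = (z_{α/2} + z_β)·√(2/n).
z-sum = 1.645 + 0.842 = 2.487.
d_min = 2.487 × √(2/321) = 2.487 × 0.0789 = 0.196.

d_min ≈ 0.20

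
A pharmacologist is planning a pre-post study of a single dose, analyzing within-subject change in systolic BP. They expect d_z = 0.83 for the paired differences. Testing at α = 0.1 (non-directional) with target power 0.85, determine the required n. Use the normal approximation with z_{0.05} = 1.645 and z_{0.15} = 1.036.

n = 11 pairs

For a paired (one-sample on differences) test: n = ((z_{α/2} + z_β) / d)².
z_{α/2} + z_β = 1.645 + 1.036 = 2.681.
n = (2.681 / 0.83)² = 3.230² = 10.43.
Round up.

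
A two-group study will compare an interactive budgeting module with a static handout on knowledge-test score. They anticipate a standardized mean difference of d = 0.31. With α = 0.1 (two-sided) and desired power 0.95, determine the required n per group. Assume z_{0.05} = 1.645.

For two independent groups with equal n: n = 2·((z_{α/2} + z_β) / d)².
z_{α/2} + z_β = 1.645 + 1.645 = 3.290.
n = 2 × (3.290 / 0.31)² = 2 × 10.613² = 2 × 112.63 = 225.3.
Round up to the next whole participant.

n = 226 per group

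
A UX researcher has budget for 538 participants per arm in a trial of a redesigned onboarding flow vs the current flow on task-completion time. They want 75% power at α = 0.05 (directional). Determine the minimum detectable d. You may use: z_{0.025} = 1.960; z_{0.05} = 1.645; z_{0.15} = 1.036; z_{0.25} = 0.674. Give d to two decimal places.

d_min ≈ 0.14

For two independent groups of n = 538 each: d_min = (z_{α} + z_β)·√(2/n).
z-sum = 1.645 + 0.674 = 2.319.
d_min = 2.319 × √(2/538) = 2.319 × 0.0610 = 0.141.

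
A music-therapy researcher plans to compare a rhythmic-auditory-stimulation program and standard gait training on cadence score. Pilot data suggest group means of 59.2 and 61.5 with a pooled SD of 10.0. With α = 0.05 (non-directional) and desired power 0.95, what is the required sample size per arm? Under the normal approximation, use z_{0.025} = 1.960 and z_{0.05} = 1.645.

Cohen's d = |M₁ − M₂| / SD_pooled = |59.2 − 61.5| / 10.0 = 2.3 / 10.0 = 0.230.
For two independent groups with equal n: n = 2·((z_{α/2} + z_β) / d)².
z_{α/2} + z_β = 1.960 + 1.645 = 3.605.
n = 2 × (3.605 / 0.230)² = 2 × 15.674² = 2 × 245.67 = 491.3.
Round up to the next whole participant.

n = 492 per group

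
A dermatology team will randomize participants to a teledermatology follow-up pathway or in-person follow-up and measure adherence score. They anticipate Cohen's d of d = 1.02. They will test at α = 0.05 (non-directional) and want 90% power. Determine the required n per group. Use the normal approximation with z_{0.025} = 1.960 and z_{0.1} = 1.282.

n = 21 per group

For two independent groups with equal n: n = 2·((z_{α/2} + z_β) / d)².
z_{α/2} + z_β = 1.960 + 1.282 = 3.242.
n = 2 × (3.242 / 1.02)² = 2 × 3.178² = 2 × 10.10 = 20.2.
Round up to the next whole participant.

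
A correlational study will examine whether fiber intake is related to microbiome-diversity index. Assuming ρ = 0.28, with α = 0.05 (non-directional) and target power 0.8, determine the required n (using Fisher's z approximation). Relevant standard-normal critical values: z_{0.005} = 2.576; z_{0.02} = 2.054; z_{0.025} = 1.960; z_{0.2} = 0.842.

n = 98

Fisher's z: C = ½·ln((1+r)/(1−r)) = ½·ln(1.7778) = 0.2877.
n = ((z_{α/2} + z_β)/C)² + 3.
(1.960 + 0.842) / 0.2877 = 2.802 / 0.2877 = 9.739.
n = 9.739² + 3 = 94.85 + 3 = 97.9.
Round up.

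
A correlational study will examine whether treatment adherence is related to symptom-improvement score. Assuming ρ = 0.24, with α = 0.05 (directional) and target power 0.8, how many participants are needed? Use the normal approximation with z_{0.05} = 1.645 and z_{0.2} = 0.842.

Fisher's z: C = ½·ln((1+r)/(1−r)) = ½·ln(1.6316) = 0.2448.
n = ((z_{α} + z_β)/C)² + 3.
(1.645 + 0.842) / 0.2448 = 2.487 / 0.2448 = 10.159.
n = 10.159² + 3 = 103.21 + 3 = 106.2.
Round up.

n = 107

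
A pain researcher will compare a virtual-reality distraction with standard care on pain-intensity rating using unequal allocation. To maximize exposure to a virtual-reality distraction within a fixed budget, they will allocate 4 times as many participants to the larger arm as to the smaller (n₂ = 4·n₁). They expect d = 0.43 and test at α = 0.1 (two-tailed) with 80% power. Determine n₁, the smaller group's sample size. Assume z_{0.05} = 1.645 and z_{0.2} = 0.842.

n₁ = 42

With allocation ratio k = n₂/n₁ = 4, Var(x̄₁−x̄₂) = σ²(1/n₁ + 1/(k·n₁)) = σ²·(k+1)/(k·n₁).
So n₁ = (1 + 1/k)·((z_{α/2} + z_β)/d)² = 1.250 × (2.487/0.43)².
n₁ = 1.250 × 33.45 = 41.8.
Round up: n₁ = 42, giving n₂ = 4 × 42 = 168.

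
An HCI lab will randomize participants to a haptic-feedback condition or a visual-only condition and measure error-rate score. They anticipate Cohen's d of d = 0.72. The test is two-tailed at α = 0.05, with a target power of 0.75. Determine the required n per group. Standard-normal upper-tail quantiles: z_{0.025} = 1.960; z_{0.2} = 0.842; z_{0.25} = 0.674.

n = 27 per group

For two independent groups with equal n: n = 2·((z_{α/2} + z_β) / d)².
z_{α/2} + z_β = 1.960 + 0.674 = 2.634.
n = 2 × (2.634 / 0.72)² = 2 × 3.658² = 2 × 13.38 = 26.8.
Round up to the next whole participant.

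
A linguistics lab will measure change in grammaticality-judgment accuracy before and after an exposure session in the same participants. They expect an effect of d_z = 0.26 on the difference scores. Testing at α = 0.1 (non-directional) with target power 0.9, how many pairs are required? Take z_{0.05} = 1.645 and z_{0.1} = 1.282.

For a paired (one-sample on differences) test: n = ((z_{α/2} + z_β) / d)².
z_{α/2} + z_β = 1.645 + 1.282 = 2.927.
n = (2.927 / 0.26)² = 11.258² = 126.74.
Round up.

n = 127 pairs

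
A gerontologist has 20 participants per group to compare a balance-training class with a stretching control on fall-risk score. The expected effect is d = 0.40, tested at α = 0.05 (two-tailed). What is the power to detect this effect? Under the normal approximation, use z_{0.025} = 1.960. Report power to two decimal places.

For two equal groups, power = Φ(d·√(n/2) − z_{α/2}).
d·√(n/2) = 0.40 × √(20/2) = 0.40 × 3.162 = 1.265.
z_β = 1.265 − 1.960 = -0.695.
Power = Φ(-0.695) = 0.243.

power ≈ 0.24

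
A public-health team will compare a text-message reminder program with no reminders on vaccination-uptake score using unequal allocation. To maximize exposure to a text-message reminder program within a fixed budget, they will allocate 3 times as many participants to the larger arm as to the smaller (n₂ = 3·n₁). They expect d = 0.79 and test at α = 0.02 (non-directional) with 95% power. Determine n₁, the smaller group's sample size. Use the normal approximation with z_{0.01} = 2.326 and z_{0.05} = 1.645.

With allocation ratio k = n₂/n₁ = 3, Var(x̄₁−x̄₂) = σ²(1/n₁ + 1/(k·n₁)) = σ²·(k+1)/(k·n₁).
So n₁ = (1 + 1/k)·((z_{α/2} + z_β)/d)² = 1.333 × (3.971/0.79)².
n₁ = 1.333 × 25.27 = 33.7.
Round up: n₁ = 34, giving n₂ = 3 × 34 = 102.

n₁ = 34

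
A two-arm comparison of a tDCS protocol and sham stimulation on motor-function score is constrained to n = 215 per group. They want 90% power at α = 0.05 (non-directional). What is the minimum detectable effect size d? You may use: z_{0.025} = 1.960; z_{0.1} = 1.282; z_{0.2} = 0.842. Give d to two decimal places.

For two independent groups of n = 215 each: d_min = (z_{α/2} + z_β)·√(2/n).
z-sum = 1.960 + 1.282 = 3.242.
d_min = 3.242 × √(2/215) = 3.242 × 0.0964 = 0.313.

d_min ≈ 0.31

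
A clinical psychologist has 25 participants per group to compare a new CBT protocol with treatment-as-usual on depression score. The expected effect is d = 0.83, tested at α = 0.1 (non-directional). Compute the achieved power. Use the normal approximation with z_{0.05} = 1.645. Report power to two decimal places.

power ≈ 0.90

For two equal groups, power = Φ(d·√(n/2) − z_{α/2}).
d·√(n/2) = 0.83 × √(25/2) = 0.83 × 3.536 = 2.934.
z_β = 2.934 − 1.645 = 1.289.
Power = Φ(1.289) = 0.901.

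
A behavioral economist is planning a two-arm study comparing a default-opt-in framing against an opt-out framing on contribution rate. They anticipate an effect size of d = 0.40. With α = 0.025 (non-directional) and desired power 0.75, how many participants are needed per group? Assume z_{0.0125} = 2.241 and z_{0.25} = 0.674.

n = 107 per group

For two independent groups with equal n: n = 2·((z_{α/2} + z_β) / d)².
z_{α/2} + z_β = 2.241 + 0.674 = 2.915.
n = 2 × (2.915 / 0.40)² = 2 × 7.287² = 2 × 53.11 = 106.2.
Round up to the next whole participant.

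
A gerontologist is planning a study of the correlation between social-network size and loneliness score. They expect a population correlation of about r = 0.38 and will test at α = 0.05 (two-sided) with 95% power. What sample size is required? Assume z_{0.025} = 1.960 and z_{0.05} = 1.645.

n = 85

Fisher's z: C = ½·ln((1+r)/(1−r)) = ½·ln(2.2258) = 0.4001.
n = ((z_{α/2} + z_β)/C)² + 3.
(1.960 + 1.645) / 0.4001 = 3.605 / 0.4001 = 9.010.
n = 9.010² + 3 = 81.18 + 3 = 84.2.
Round up.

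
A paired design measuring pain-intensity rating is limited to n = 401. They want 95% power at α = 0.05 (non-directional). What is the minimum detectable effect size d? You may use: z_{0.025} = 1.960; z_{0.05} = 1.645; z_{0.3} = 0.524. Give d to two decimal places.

For a single sample (or paired design) of n = 401: d_min = (z_{α/2} + z_β)/√n.
z-sum = 1.960 + 1.645 = 3.605.
d_min = 3.605 / √401 = 3.605 / 20.025 = 0.180.

d_min ≈ 0.18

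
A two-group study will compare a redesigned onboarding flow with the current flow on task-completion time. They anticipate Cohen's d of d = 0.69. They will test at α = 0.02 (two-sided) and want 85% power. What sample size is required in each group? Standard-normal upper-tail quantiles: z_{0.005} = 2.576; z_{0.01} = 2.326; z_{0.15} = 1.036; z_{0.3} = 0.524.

For two independent groups with equal n: n = 2·((z_{α/2} + z_β) / d)².
z_{α/2} + z_β = 2.326 + 1.036 = 3.362.
n = 2 × (3.362 / 0.69)² = 2 × 4.872² = 2 × 23.74 = 47.5.
Round up to the next whole participant.

n = 48 per group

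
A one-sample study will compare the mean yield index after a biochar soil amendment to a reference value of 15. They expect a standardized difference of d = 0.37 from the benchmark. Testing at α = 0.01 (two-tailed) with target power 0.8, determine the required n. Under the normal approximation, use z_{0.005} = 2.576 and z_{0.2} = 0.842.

n = 86

For a one-sample test: n = ((z_{α/2} + z_β) / d)².
z_{α/2} + z_β = 2.576 + 0.842 = 3.418.
n = (3.418 / 0.37)² = 9.238² = 85.34.
Round up.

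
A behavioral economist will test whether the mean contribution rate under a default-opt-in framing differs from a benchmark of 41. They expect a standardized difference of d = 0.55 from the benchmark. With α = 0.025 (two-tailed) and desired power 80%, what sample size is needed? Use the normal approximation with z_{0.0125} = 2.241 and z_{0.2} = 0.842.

For a one-sample test: n = ((z_{α/2} + z_β) / d)².
z_{α/2} + z_β = 2.241 + 0.842 = 3.083.
n = (3.083 / 0.55)² = 5.605² = 31.42.
Round up.

n = 32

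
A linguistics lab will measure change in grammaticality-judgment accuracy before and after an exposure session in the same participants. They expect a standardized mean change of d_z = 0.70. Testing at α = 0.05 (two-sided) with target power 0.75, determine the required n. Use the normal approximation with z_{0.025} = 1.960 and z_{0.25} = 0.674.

n = 15 pairs

For a paired (one-sample on differences) test: n = ((z_{α/2} + z_β) / d)².
z_{α/2} + z_β = 1.960 + 0.674 = 2.634.
n = (2.634 / 0.70)² = 3.763² = 14.16.
Round up.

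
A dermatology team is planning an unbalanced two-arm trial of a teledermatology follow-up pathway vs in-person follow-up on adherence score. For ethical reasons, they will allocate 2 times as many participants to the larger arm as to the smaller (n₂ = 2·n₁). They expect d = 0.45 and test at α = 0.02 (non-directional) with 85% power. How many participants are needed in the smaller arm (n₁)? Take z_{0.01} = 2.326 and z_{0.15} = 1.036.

n₁ = 84

With allocation ratio k = n₂/n₁ = 2, Var(x̄₁−x̄₂) = σ²(1/n₁ + 1/(k·n₁)) = σ²·(k+1)/(k·n₁).
So n₁ = (1 + 1/k)·((z_{α/2} + z_β)/d)² = 1.500 × (3.362/0.45)².
n₁ = 1.500 × 55.82 = 83.7.
Round up: n₁ = 84, giving n₂ = 2 × 84 = 168.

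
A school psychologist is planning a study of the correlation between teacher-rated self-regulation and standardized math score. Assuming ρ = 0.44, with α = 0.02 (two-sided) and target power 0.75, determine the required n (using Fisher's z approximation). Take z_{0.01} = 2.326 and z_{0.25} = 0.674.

n = 44

Fisher's z: C = ½·ln((1+r)/(1−r)) = ½·ln(2.5714) = 0.4722.
n = ((z_{α/2} + z_β)/C)² + 3.
(2.326 + 0.674) / 0.4722 = 3.000 / 0.4722 = 6.353.
n = 6.353² + 3 = 40.36 + 3 = 43.4.
Round up.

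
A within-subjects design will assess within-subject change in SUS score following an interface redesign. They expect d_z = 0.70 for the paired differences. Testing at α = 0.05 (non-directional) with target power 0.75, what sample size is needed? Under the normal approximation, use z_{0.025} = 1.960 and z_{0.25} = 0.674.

For a paired (one-sample on differences) test: n = ((z_{α/2} + z_β) / d)².
z_{α/2} + z_β = 1.960 + 0.674 = 2.634.
n = (2.634 / 0.70)² = 3.763² = 14.16.
Round up.

n = 15 pairs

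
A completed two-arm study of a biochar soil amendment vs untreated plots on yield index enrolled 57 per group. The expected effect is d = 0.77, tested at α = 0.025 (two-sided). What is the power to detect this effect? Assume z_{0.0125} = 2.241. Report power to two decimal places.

power ≈ 0.97

For two equal groups, power = Φ(d·√(n/2) − z_{α/2}).
d·√(n/2) = 0.77 × √(57/2) = 0.77 × 5.339 = 4.111.
z_β = 4.111 − 2.241 = 1.870.
Power = Φ(1.870) = 0.969.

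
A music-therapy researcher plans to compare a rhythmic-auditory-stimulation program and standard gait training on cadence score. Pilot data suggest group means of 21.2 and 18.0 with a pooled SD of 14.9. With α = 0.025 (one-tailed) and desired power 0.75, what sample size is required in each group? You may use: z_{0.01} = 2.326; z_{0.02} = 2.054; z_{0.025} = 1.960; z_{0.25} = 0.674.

n = 301 per group

Cohen's d = |M₁ − M₂| / SD_pooled = |21.2 − 18.0| / 14.9 = 3.2 / 14.9 = 0.215.
For two independent groups with equal n: n = 2·((z_{α} + z_β) / d)².
z_{α} + z_β = 1.960 + 0.674 = 2.634.
n = 2 × (2.634 / 0.215)² = 2 × 12.251² = 2 × 150.09 = 300.2.
Round up to the next whole participant.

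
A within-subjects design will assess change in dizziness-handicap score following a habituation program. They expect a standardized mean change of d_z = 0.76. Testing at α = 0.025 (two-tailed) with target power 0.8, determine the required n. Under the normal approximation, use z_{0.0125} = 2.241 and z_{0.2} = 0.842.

n = 17 pairs

For a paired (one-sample on differences) test: n = ((z_{α/2} + z_β) / d)².
z_{α/2} + z_β = 2.241 + 0.842 = 3.083.
n = (3.083 / 0.76)² = 4.057² = 16.46.
Round up.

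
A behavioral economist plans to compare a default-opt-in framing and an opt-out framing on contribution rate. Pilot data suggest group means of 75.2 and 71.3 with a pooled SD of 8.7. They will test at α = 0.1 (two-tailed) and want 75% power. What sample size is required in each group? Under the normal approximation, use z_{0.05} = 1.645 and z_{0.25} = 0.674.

Cohen's d = |M₁ − M₂| / SD_pooled = |75.2 − 71.3| / 8.7 = 3.9 / 8.7 = 0.448.
For two independent groups with equal n: n = 2·((z_{α/2} + z_β) / d)².
z_{α/2} + z_β = 1.645 + 0.674 = 2.319.
n = 2 × (2.319 / 0.448)² = 2 × 5.176² = 2 × 26.79 = 53.6.
Round up to the next whole participant.

n = 54 per group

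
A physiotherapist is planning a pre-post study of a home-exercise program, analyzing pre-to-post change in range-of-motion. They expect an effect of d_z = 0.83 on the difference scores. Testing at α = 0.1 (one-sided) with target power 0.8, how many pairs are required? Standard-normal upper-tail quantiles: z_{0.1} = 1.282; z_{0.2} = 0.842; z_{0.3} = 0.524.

For a paired (one-sample on differences) test: n = ((z_{α} + z_β) / d)².
z_{α} + z_β = 1.282 + 0.842 = 2.124.
n = (2.124 / 0.83)² = 2.559² = 6.55.
Round up.

n = 7 pairs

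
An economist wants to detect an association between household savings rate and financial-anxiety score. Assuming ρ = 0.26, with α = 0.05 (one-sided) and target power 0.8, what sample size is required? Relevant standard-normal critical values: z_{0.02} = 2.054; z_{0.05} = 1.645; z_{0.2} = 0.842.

Fisher's z: C = ½·ln((1+r)/(1−r)) = ½·ln(1.7027) = 0.2661.
n = ((z_{α} + z_β)/C)² + 3.
(1.645 + 0.842) / 0.2661 = 2.487 / 0.2661 = 9.346.
n = 9.346² + 3 = 87.35 + 3 = 90.3.
Round up.

n = 91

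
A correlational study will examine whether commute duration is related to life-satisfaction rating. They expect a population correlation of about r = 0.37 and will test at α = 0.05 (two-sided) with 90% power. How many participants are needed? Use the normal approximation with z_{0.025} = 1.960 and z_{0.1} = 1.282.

n = 73

Fisher's z: C = ½·ln((1+r)/(1−r)) = ½·ln(2.1746) = 0.3884.
n = ((z_{α/2} + z_β)/C)² + 3.
(1.960 + 1.282) / 0.3884 = 3.242 / 0.3884 = 8.347.
n = 8.347² + 3 = 69.67 + 3 = 72.7.
Round up.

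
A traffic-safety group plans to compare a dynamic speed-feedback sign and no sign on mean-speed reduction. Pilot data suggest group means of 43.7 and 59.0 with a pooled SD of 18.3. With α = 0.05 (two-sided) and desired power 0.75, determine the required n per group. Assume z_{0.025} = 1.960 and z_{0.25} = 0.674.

n = 20 per group

Cohen's d = |M₁ − M₂| / SD_pooled = |43.7 − 59.0| / 18.3 = 15.3 / 18.3 = 0.836.
For two independent groups with equal n: n = 2·((z_{α/2} + z_β) / d)².
z_{α/2} + z_β = 1.960 + 0.674 = 2.634.
n = 2 × (2.634 / 0.836)² = 2 × 3.151² = 2 × 9.93 = 19.9.
Round up to the next whole participant.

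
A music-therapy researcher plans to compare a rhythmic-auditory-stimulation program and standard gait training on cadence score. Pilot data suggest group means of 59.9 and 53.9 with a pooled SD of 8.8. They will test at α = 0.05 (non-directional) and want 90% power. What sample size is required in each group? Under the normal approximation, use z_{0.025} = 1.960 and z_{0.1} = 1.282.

Cohen's d = |M₁ − M₂| / SD_pooled = |59.9 − 53.9| / 8.8 = 6.0 / 8.8 = 0.682.
For two independent groups with equal n: n = 2·((z_{α/2} + z_β) / d)².
z_{α/2} + z_β = 1.960 + 1.282 = 3.242.
n = 2 × (3.242 / 0.682)² = 2 × 4.754² = 2 × 22.60 = 45.2.
Round up to the next whole participant.

n = 46 per group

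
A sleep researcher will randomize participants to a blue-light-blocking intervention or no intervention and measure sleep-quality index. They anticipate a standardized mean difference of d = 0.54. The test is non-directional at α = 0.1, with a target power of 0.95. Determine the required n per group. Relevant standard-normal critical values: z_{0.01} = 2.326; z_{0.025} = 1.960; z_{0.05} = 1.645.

n = 75 per group

For two independent groups with equal n: n = 2·((z_{α/2} + z_β) / d)².
z_{α/2} + z_β = 1.645 + 1.645 = 3.290.
n = 2 × (3.290 / 0.54)² = 2 × 6.093² = 2 × 37.12 = 74.2.
Round up to the next whole participant.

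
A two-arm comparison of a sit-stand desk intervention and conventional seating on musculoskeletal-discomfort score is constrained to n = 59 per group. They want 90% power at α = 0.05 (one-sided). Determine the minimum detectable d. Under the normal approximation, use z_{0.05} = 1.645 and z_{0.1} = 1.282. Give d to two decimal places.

d_min ≈ 0.54

For two independent groups of n = 59 each: d_min = (z_{α} + z_β)·√(2/n).
z-sum = 1.645 + 1.282 = 2.927.
d_min = 2.927 × √(2/59) = 2.927 × 0.1841 = 0.539.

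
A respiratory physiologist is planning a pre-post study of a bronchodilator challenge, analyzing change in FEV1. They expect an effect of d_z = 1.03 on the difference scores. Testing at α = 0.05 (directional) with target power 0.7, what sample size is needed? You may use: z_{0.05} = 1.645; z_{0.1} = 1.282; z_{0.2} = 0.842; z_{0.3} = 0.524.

For a paired (one-sample on differences) test: n = ((z_{α} + z_β) / d)².
z_{α} + z_β = 1.645 + 0.524 = 2.169.
n = (2.169 / 1.03)² = 2.106² = 4.43.
Round up.

n = 5 pairs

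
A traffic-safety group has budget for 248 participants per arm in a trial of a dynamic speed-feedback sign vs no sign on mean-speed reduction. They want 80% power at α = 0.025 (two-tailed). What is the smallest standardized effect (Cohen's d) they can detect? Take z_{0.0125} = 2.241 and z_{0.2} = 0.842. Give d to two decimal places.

d_min ≈ 0.28

For two independent groups of n = 248 each: d_min = (z_{α/2} + z_β)·√(2/n).
z-sum = 2.241 + 0.842 = 3.083.
d_min = 3.083 × √(2/248) = 3.083 × 0.0898 = 0.277.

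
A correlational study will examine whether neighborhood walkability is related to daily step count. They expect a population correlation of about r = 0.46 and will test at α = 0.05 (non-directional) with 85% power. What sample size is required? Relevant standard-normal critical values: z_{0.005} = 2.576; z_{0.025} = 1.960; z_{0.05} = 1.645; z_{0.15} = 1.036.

n = 40

Fisher's z: C = ½·ln((1+r)/(1−r)) = ½·ln(2.7037) = 0.4973.
n = ((z_{α/2} + z_β)/C)² + 3.
(1.960 + 1.036) / 0.4973 = 2.996 / 0.4973 = 6.025.
n = 6.025² + 3 = 36.29 + 3 = 39.3.
Round up.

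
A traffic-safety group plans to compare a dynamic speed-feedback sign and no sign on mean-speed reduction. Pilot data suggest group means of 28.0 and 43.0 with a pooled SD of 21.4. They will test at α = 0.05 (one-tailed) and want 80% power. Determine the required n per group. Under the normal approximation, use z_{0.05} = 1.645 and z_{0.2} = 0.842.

Cohen's d = |M₁ − M₂| / SD_pooled = |28.0 − 43.0| / 21.4 = 15.0 / 21.4 = 0.701.
For two independent groups with equal n: n = 2·((z_{α} + z_β) / d)².
z_{α} + z_β = 1.645 + 0.842 = 2.487.
n = 2 × (2.487 / 0.701)² = 2 × 3.548² = 2 × 12.59 = 25.2.
Round up to the next whole participant.

n = 26 per group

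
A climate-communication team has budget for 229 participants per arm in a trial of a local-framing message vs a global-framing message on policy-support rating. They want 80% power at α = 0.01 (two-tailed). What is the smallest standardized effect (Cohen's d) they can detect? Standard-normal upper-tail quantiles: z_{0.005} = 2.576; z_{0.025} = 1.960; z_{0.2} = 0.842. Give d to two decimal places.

d_min ≈ 0.32

For two independent groups of n = 229 each: d_min = (z_{α/2} + z_β)·√(2/n).
z-sum = 2.576 + 0.842 = 3.418.
d_min = 3.418 × √(2/229) = 3.418 × 0.0935 = 0.319.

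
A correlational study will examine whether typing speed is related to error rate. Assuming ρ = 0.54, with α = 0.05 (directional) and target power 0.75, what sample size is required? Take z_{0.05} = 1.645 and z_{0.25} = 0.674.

n = 18

Fisher's z: C = ½·ln((1+r)/(1−r)) = ½·ln(3.3478) = 0.6042.
n = ((z_{α} + z_β)/C)² + 3.
(1.645 + 0.674) / 0.6042 = 2.319 / 0.6042 = 3.838.
n = 3.838² + 3 = 14.73 + 3 = 17.7.
Round up.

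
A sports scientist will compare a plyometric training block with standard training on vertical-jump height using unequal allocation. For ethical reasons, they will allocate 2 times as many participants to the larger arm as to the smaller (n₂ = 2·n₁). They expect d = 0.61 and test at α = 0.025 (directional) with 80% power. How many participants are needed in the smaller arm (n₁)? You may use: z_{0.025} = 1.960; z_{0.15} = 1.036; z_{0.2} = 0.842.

With allocation ratio k = n₂/n₁ = 2, Var(x̄₁−x̄₂) = σ²(1/n₁ + 1/(k·n₁)) = σ²·(k+1)/(k·n₁).
So n₁ = (1 + 1/k)·((z_{α} + z_β)/d)² = 1.500 × (2.802/0.61)².
n₁ = 1.500 × 21.10 = 31.6.
Round up: n₁ = 32, giving n₂ = 2 × 32 = 64.

n₁ = 32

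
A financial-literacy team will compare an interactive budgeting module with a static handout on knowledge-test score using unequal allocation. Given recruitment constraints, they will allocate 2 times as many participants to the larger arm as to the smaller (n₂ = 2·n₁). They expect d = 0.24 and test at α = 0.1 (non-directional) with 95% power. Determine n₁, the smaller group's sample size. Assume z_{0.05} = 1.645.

With allocation ratio k = n₂/n₁ = 2, Var(x̄₁−x̄₂) = σ²(1/n₁ + 1/(k·n₁)) = σ²·(k+1)/(k·n₁).
So n₁ = (1 + 1/k)·((z_{α/2} + z_β)/d)² = 1.500 × (3.290/0.24)².
n₁ = 1.500 × 187.92 = 281.9.
Round up: n₁ = 282, giving n₂ = 2 × 282 = 564.

n₁ = 282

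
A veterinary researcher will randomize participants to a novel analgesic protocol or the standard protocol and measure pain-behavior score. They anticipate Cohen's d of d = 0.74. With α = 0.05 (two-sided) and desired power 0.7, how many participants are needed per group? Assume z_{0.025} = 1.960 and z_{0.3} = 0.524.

For two independent groups with equal n: n = 2·((z_{α/2} + z_β) / d)².
z_{α/2} + z_β = 1.960 + 0.524 = 2.484.
n = 2 × (2.484 / 0.74)² = 2 × 3.357² = 2 × 11.27 = 22.5.
Round up to the next whole participant.

n = 23 per group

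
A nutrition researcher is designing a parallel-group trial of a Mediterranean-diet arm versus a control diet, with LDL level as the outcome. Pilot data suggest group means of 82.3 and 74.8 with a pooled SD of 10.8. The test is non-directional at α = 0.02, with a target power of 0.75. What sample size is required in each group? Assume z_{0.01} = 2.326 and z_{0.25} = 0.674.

n = 38 per group

Cohen's d = |M₁ − M₂| / SD_pooled = |82.3 − 74.8| / 10.8 = 7.5 / 10.8 = 0.694.
For two independent groups with equal n: n = 2·((z_{α/2} + z_β) / d)².
z_{α/2} + z_β = 2.326 + 0.674 = 3.000.
n = 2 × (3.000 / 0.694)² = 2 × 4.323² = 2 × 18.69 = 37.4.
Round up to the next whole participant.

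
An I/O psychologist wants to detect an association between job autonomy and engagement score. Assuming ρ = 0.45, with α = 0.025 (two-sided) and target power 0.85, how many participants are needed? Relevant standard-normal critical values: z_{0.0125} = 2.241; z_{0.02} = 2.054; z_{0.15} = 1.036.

n = 49

Fisher's z: C = ½·ln((1+r)/(1−r)) = ½·ln(2.6364) = 0.4847.
n = ((z_{α/2} + z_β)/C)² + 3.
(2.241 + 1.036) / 0.4847 = 3.277 / 0.4847 = 6.761.
n = 6.761² + 3 = 45.71 + 3 = 48.7.
Round up.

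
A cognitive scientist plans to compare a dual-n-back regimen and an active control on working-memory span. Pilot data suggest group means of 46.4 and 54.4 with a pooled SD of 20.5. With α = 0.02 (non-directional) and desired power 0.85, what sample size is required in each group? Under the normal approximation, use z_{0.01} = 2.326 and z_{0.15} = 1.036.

Cohen's d = |M₁ − M₂| / SD_pooled = |46.4 − 54.4| / 20.5 = 8.0 / 20.5 = 0.390.
For two independent groups with equal n: n = 2·((z_{α/2} + z_β) / d)².
z_{α/2} + z_β = 2.326 + 1.036 = 3.362.
n = 2 × (3.362 / 0.390)² = 2 × 8.621² = 2 × 74.31 = 148.6.
Round up to the next whole participant.

n = 149 per group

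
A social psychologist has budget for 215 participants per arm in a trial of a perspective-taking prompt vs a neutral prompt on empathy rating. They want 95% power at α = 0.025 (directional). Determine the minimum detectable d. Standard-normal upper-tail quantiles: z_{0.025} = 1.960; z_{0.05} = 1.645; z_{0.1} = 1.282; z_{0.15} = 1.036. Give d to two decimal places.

d_min ≈ 0.35

For two independent groups of n = 215 each: d_min = (z_{α} + z_β)·√(2/n).
z-sum = 1.960 + 1.645 = 3.605.
d_min = 3.605 × √(2/215) = 3.605 × 0.0964 = 0.348.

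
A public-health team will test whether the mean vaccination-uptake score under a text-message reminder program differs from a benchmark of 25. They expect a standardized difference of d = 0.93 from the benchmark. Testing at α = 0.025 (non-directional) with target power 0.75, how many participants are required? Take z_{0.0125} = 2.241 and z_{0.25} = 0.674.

n = 10

For a one-sample test: n = ((z_{α/2} + z_β) / d)².
z_{α/2} + z_β = 2.241 + 0.674 = 2.915.
n = (2.915 / 0.93)² = 3.134² = 9.82.
Round up.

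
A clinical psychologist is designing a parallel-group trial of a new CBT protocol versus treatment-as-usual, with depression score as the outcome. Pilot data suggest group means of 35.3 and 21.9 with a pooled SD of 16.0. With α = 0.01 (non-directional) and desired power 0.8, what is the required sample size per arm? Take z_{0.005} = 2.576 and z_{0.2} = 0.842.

n = 34 per group

Cohen's d = |M₁ − M₂| / SD_pooled = |35.3 − 21.9| / 16.0 = 13.4 / 16.0 = 0.837.
For two independent groups with equal n: n = 2·((z_{α/2} + z_β) / d)².
z_{α/2} + z_β = 2.576 + 0.842 = 3.418.
n = 2 × (3.418 / 0.837)² = 2 × 4.084² = 2 × 16.68 = 33.4.
Round up to the next whole participant.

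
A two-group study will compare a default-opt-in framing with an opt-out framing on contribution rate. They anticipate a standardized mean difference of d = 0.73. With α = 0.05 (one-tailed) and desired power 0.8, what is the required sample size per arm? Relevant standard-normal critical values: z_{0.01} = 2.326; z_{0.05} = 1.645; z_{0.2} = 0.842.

n = 24 per group

For two independent groups with equal n: n = 2·((z_{α} + z_β) / d)².
z_{α} + z_β = 1.645 + 0.842 = 2.487.
n = 2 × (2.487 / 0.73)² = 2 × 3.407² = 2 × 11.61 = 23.2.
Round up to the next whole participant.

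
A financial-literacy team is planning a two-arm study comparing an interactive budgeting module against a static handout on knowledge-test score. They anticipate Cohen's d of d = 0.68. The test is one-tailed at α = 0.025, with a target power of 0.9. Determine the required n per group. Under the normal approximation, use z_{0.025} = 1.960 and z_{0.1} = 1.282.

For two independent groups with equal n: n = 2·((z_{α} + z_β) / d)².
z_{α} + z_β = 1.960 + 1.282 = 3.242.
n = 2 × (3.242 / 0.68)² = 2 × 4.768² = 2 × 22.73 = 45.5.
Round up to the next whole participant.

n = 46 per group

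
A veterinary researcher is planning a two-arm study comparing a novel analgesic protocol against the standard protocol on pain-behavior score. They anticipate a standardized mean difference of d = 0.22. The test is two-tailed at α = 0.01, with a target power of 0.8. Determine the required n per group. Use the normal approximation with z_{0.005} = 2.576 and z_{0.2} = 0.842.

For two independent groups with equal n: n = 2·((z_{α/2} + z_β) / d)².
z_{α/2} + z_β = 2.576 + 0.842 = 3.418.
n = 2 × (3.418 / 0.22)² = 2 × 15.536² = 2 × 241.38 = 482.8.
Round up to the next whole participant.

n = 483 per group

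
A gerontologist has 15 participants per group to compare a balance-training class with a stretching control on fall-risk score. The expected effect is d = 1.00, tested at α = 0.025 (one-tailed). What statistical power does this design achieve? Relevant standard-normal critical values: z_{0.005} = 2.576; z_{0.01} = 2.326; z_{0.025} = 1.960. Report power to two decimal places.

power ≈ 0.78

For two equal groups, power = Φ(d·√(n/2) − z_{α}).
d·√(n/2) = 1.00 × √(15/2) = 1.00 × 2.739 = 2.739.
z_β = 2.739 − 1.960 = 0.779.
Power = Φ(0.779) = 0.782.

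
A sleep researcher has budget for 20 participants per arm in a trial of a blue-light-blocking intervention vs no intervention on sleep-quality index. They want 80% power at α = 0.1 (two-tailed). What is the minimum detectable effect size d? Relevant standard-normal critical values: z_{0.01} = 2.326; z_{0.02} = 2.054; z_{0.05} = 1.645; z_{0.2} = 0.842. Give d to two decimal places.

d_min ≈ 0.79

For two independent groups of n = 20 each: d_min = (z_{α/2} + z_β)·√(2/n).
z-sum = 1.645 + 0.842 = 2.487.
d_min = 2.487 × √(2/20) = 2.487 × 0.3162 = 0.786.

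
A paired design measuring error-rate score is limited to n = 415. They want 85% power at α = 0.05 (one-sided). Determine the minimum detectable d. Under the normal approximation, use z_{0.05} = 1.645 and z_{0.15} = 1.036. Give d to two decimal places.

For a single sample (or paired design) of n = 415: d_min = (z_{α} + z_β)/√n.
z-sum = 1.645 + 1.036 = 2.681.
d_min = 2.681 / √415 = 2.681 / 20.372 = 0.132.

d_min ≈ 0.13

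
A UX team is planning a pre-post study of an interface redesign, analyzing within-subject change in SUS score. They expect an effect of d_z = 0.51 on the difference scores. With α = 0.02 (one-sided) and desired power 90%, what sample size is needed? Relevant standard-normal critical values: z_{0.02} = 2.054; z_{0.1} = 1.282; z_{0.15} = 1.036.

For a paired (one-sample on differences) test: n = ((z_{α} + z_β) / d)².
z_{α} + z_β = 2.054 + 1.282 = 3.336.
n = (3.336 / 0.51)² = 6.541² = 42.79.
Round up.

n = 43 pairs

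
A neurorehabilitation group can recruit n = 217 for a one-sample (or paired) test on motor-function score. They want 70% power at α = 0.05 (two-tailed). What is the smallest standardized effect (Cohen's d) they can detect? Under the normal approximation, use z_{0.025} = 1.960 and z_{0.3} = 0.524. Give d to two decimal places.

d_min ≈ 0.17

For a single sample (or paired design) of n = 217: d_min = (z_{α/2} + z_β)/√n.
z-sum = 1.960 + 0.524 = 2.484.
d_min = 2.484 / √217 = 2.484 / 14.731 = 0.169.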